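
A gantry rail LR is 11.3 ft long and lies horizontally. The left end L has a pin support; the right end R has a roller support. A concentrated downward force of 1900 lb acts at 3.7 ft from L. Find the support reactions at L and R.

ΣM about L: R_y·11.3 − 1900·3.7 = 0 → R_y = 7030/11.3 = 622.124 ≈ 622.1 lb.
ΣF_y = 0: L_y + 622.124 − 1900 = 0 → L_y = 1278 lb.
ΣF_x = 0: no horizontal applied forces, so L_x = 0.

L_x = 0, L_y = 1278 lb, R_y = 622.1 lb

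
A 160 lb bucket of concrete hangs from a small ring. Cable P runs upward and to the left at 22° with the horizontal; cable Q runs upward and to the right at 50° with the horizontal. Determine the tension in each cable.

ΣF_x = 0: −T_P·cos22° + T_Q·cos50° = 0 → T_Q = 1.44244·T_P.
ΣF_y = 0: T_P·sin22° + T_Q·sin50° = 160.
Substitute: T_P·(0.374607 + 1.44244·0.766044) = 160 → T_P = 108.139 ≈ 108.1 lb.
Then T_Q = 1.44244 × 108.139 = 156.0 lb.

T_P = 108.1 lb, T_Q = 156.0 lb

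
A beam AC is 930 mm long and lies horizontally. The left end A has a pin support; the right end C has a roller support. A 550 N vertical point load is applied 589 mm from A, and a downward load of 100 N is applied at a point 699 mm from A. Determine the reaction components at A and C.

A_x = 0, A_y = 226.5 N, C_y = 423.5 N

ΣM about A: C_y·930 − 550·589 − 100·699 = 0 → C_y = 393850/930 = 423.495 ≈ 423.5 N.
ΣF_y = 0: A_y + 423.495 − 550 − 100 = 0 → A_y = 226.5 N.
ΣF_x = 0: no horizontal applied forces, so A_x = 0.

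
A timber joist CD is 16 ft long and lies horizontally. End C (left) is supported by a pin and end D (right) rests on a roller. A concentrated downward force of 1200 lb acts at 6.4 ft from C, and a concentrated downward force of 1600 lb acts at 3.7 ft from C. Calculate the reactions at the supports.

C_x = 0, C_y = 1950 lb, D_y = 850.0 lb

Moments about C: D_y·16 − 1200·6.4 − 1600·3.7 = 0 → D_y = 13600/16 = 850.0 lb.
ΣF_y = 0: C_y + 850 − 1200 − 1600 = 0 → C_y = 1950 lb.
ΣF_x = 0: no horizontal applied forces, so C_x = 0.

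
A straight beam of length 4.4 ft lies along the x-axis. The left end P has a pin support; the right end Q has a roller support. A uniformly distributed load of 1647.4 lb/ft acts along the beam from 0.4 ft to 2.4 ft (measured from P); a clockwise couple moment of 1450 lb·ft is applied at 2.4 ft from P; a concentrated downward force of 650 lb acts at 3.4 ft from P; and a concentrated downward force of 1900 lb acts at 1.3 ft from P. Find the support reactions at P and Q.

Resultant of the distributed load: 1647.4 × 2 = 3294.8 lb at 1.4 ft from P.
Moments about P: Q_y·4.4 − (1647.4·2)·1.4 − 1450 − 650·3.4 − 1900·1.3 = 0 → Q_y = 10742.72/4.4 = 2441.53 ≈ 2442 lb.
ΣF_y = 0: P_y + 2441.53 − 1647.4·2 − 650 − 1900 = 0 → P_y = 3403 lb.
ΣF_x = 0: no horizontal applied forces, so P_x = 0.

P_x = 0, P_y = 3403 lb, Q_y = 2442 lb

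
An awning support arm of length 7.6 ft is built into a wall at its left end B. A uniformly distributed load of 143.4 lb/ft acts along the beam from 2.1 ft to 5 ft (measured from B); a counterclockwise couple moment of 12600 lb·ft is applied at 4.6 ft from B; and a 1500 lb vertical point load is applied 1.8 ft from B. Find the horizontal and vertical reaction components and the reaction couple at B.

B_x = 0, B_y = 1916 lb, M_B = -8424 lb·ft

Resultant of the distributed load: 143.4 × 2.9 = 415.86 lb at 3.55 ft from B.
ΣF_x = 0: B_x = 0.
ΣF_y = 0: B_y − 143.4·2.9 − 1500 = 0 → B_y = 1916 lb.
ΣM about B: M_B − (143.4·2.9)·3.55 + 12600 − 1500·1.8 = 0 → M_B = -8424 lb·ft.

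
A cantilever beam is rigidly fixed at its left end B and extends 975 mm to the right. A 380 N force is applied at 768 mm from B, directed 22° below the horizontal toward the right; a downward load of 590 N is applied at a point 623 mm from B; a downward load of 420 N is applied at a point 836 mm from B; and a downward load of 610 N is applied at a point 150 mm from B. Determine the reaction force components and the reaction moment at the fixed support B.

ΣF_x = 0: B_x + 380·cos22° = 0 → B_x = -352.3 N.
ΣF_y = 0: B_y − 380·sin22° − 590 − 420 − 610 = 0 → B_y = 1762 N.
ΣM about B: M_B − 380·sin22°·768 − 590·623 − 420·836 − 610·150 = 0 → M_B = 919500 N·mm.

B_x = -352.3 N, B_y = 1762 N, M_B = 919500 N·mm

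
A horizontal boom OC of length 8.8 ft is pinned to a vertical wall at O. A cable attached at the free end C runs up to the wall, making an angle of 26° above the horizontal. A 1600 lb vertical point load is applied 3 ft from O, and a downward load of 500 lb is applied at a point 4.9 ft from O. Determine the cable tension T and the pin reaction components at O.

ΣM about O: T·sin26°·8.8 − 1600·3 − 500·4.9 = 0 → T = 7250/(8.8·0.438371) = 1879.38 ≈ 1879 lb.
ΣF_x = 0: O_x − T·cos26° = 0 → O_x = 1879.38 × 0.898794 = 1689 lb.
ΣF_y = 0: O_y + T·sin26° − 1600 − 500 = 0 → O_y = 2100 − 1879.38 × 0.438371 = 1276 lb.

T = 1879 lb, O_x = 1689 lb, O_y = 1276 lb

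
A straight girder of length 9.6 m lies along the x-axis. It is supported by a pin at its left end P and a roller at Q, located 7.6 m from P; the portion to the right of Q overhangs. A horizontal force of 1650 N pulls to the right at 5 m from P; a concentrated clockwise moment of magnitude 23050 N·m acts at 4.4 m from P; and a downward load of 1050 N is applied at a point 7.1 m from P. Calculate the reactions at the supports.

Moments about P: Q_y·7.6 − 23050 − 1050·7.1 = 0 → Q_y = 30505/7.6 = 4013.82 ≈ 4014 N.
ΣF_y = 0: P_y + 4013.82 − 1050 = 0 → P_y = -2964 N.
ΣF_x = 0: P_x + 1650 = 0 → P_x = -1650 N.

P_x = -1650 N, P_y = -2964 N, Q_y = 4014 N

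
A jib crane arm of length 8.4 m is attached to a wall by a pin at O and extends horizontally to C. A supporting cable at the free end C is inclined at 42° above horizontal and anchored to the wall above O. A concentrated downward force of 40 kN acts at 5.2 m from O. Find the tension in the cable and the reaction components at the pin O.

T = 37.01 kN, O_x = 27.50 kN, O_y = 15.24 kN

ΣM about O: T·sin42°·8.4 − 40·5.2 = 0 → T = 208/(8.4·0.669131) = 37.0061 ≈ 37.01 kN.
ΣF_x = 0: O_x − T·cos42° = 0 → O_x = 37.0061 × 0.743145 = 27.50 kN.
ΣF_y = 0: O_y + T·sin42° − 40 = 0 → O_y = 40 − 37.0061 × 0.669131 = 15.24 kN.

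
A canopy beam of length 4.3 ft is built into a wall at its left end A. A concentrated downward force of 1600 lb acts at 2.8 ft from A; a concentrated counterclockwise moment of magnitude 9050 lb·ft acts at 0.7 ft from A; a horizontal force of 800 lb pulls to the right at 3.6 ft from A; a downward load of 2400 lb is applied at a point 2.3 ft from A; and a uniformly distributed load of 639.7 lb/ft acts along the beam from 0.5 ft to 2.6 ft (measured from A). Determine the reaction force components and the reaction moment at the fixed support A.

Resultant of the distributed load: 639.7 × 2.1 = 1343.37 lb at 1.55 ft from A.
ΣF_x = 0: A_x + 800 = 0 → A_x = -800.0 lb.
ΣF_y = 0: A_y − 1600 − 2400 − 639.7·2.1 = 0 → A_y = 5343 lb.
ΣM about A: M_A − 1600·2.8 + 9050 − 2400·2.3 − (639.7·2.1)·1.55 = 0 → M_A = 3032 lb·ft.

A_x = -800.0 lb, A_y = 5343 lb, M_A = 3032 lb·ft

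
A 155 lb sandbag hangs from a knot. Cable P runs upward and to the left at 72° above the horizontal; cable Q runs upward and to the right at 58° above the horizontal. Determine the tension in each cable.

T_P = 107.2 lb, T_Q = 62.53 lb

ΣF_x = 0: −T_P·cos72° + T_Q·cos58° = 0 → T_Q = 0.58314·T_P.
ΣF_y = 0: T_P·sin72° + T_Q·sin58° = 155.
Substitute: T_P·(0.951057 + 0.58314·0.848048) = 155 → T_P = 107.223 ≈ 107.2 lb.
Then T_Q = 0.58314 × 107.223 = 62.53 lb.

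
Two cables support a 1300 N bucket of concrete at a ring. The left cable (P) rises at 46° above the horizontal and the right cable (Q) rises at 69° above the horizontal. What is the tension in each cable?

T_P = 514.0 N, T_Q = 996.4 N

ΣF_x = 0: −T_P·cos46° + T_Q·cos69° = 0 → T_Q = 1.93839·T_P.
ΣF_y = 0: T_P·sin46° + T_Q·sin69° = 1300.
Substitute: T_P·(0.71934 + 1.93839·0.93358) = 1300 → T_P = 514.041 ≈ 514.0 N.
Then T_Q = 1.93839 × 514.041 = 996.4 N.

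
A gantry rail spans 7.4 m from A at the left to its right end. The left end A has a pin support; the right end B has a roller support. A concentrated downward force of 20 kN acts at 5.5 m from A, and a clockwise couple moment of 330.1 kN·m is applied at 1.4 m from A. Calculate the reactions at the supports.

A_x = 0, A_y = -39.47 kN, B_y = 59.47 kN

Taking moments about A: B_y·7.4 − 20·5.5 − 330.1 = 0 → B_y = 440.1/7.4 = 59.473 ≈ 59.47 kN.
ΣF_y = 0: A_y + 59.473 − 20 = 0 → A_y = -39.47 kN.
ΣF_x = 0: no horizontal applied forces, so A_x = 0.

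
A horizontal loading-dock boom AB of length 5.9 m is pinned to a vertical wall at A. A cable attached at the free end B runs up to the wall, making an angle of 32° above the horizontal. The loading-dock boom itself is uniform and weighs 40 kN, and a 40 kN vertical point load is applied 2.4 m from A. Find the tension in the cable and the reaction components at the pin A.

T = 68.45 kN, A_x = 58.05 kN, A_y = 43.73 kN

ΣM about A: T·sin32°·5.9 − 40·2.95 − 40·2.4 = 0 → T = 214/(5.9·0.529919) = 68.4467 ≈ 68.45 kN.
ΣF_x = 0: A_x − T·cos32° = 0 → A_x = 68.4467 × 0.848048 = 58.05 kN.
ΣF_y = 0: A_y + T·sin32° − 40 − 40 = 0 → A_y = 80 − 68.4467 × 0.529919 = 43.73 kN.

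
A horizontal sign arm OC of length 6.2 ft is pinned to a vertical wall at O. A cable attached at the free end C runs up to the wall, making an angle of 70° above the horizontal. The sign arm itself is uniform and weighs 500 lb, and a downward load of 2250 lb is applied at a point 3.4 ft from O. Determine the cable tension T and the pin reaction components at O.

ΣM about O: T·sin70°·6.2 − 500·3.1 − 2250·3.4 = 0 → T = 9200/(6.2·0.939693) = 1579.1 ≈ 1579 lb.
ΣF_x = 0: O_x − T·cos70° = 0 → O_x = 1579.1 × 0.34202 = 540.1 lb.
ΣF_y = 0: O_y + T·sin70° − 500 − 2250 = 0 → O_y = 2750 − 1579.1 × 0.939693 = 1266 lb.

T = 1579 lb, O_x = 540.1 lb, O_y = 1266 lb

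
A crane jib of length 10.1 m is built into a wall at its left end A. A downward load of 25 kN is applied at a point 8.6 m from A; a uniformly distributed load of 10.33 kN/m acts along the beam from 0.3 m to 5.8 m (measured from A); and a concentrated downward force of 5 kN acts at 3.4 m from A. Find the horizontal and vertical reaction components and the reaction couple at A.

A_x = 0, A_y = 86.81 kN, M_A = 405.3 kN·m

Resultant of the distributed load: 10.33 × 5.5 = 56.815 kN at 3.05 m from A.
ΣF_x = 0: A_x = 0.
ΣF_y = 0: A_y − 25 − 10.33·5.5 − 5 = 0 → A_y = 86.81 kN.
ΣM about A: M_A − 25·8.6 − (10.33·5.5)·3.05 − 5·3.4 = 0 → M_A = 405.3 kN·m.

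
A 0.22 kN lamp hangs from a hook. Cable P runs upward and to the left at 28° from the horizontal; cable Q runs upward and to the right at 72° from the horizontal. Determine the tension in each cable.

T_P = 0.06903 kN, T_Q = 0.1972 kN

ΣF_x = 0: −T_P·cos28° + T_Q·cos72° = 0 → T_Q = 2.85728·T_P.
ΣF_y = 0: T_P·sin28° + T_Q·sin72° = 0.22.
Substitute: T_P·(0.469472 + 2.85728·0.951057) = 0.22 → T_P = 0.0690324 ≈ 0.06903 kN.
Then T_Q = 2.85728 × 0.0690324 = 0.1972 kN.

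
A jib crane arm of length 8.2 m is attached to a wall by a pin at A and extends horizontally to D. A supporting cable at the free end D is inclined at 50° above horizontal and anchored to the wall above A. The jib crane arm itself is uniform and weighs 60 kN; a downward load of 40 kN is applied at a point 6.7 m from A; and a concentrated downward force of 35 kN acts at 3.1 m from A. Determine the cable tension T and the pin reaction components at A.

ΣM about A: T·sin50°·8.2 − 60·4.1 − 40·6.7 − 35·3.1 = 0 → T = 622.5/(8.2·0.766044) = 99.0996 ≈ 99.10 kN.
ΣF_x = 0: A_x − T·cos50° = 0 → A_x = 99.0996 × 0.642788 = 63.70 kN.
ΣF_y = 0: A_y + T·sin50° − 60 − 40 − 35 = 0 → A_y = 135 − 99.0996 × 0.766044 = 59.09 kN.

T = 99.10 kN, A_x = 63.70 kN, A_y = 59.09 kN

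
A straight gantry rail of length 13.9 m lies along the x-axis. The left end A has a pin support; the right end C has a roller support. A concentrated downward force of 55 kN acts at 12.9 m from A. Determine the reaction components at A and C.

A_x = 0, A_y = 3.957 kN, C_y = 51.04 kN

ΣM about A: C_y·13.9 − 55·12.9 = 0 → C_y = 709.5/13.9 = 51.0432 ≈ 51.04 kN.
ΣF_y = 0: A_y + 51.0432 − 55 = 0 → A_y = 3.957 kN.
ΣF_x = 0: no horizontal applied forces, so A_x = 0.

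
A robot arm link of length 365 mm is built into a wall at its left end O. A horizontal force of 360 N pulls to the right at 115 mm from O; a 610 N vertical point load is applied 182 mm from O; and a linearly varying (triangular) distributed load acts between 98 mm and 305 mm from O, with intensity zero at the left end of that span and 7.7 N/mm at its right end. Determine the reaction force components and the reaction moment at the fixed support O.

O_x = -360.0 N, O_y = 1407 N, M_O = 299100 N·mm

Resultant of the triangular load: ½ × 7.7 × 207 = 796.95 N, acting at 236 mm from O (one-third of the span from the peak).
ΣF_x = 0: O_x + 360 = 0 → O_x = -360.0 N.
ΣF_y = 0: O_y − 610 − ½·7.7·207 = 0 → O_y = 1407 N.
ΣM about O: M_O − 610·182 − (½·7.7·207)·236 = 0 → M_O = 299100 N·mm.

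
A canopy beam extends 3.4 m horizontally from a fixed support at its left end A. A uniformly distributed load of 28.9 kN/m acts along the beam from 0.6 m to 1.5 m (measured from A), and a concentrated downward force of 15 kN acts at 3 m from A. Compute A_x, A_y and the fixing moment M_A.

Resultant of the distributed load: 28.9 × 0.9 = 26.01 kN at 1.05 m from A.
ΣF_x = 0: A_x = 0.
ΣF_y = 0: A_y − 28.9·0.9 − 15 = 0 → A_y = 41.01 kN.
ΣM about A: M_A − (28.9·0.9)·1.05 − 15·3 = 0 → M_A = 72.31 kN·m.

A_x = 0, A_y = 41.01 kN, M_A = 72.31 kN·m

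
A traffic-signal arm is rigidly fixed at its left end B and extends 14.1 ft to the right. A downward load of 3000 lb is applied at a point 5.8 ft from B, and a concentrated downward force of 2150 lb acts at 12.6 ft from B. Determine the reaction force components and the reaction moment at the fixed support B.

B_x = 0, B_y = 5150 lb, M_B = 44490 lb·ft

ΣF_x = 0: B_x = 0.
ΣF_y = 0: B_y − 3000 − 2150 = 0 → B_y = 5150 lb.
ΣM about B: M_B − 3000·5.8 − 2150·12.6 = 0 → M_B = 44490 lb·ft.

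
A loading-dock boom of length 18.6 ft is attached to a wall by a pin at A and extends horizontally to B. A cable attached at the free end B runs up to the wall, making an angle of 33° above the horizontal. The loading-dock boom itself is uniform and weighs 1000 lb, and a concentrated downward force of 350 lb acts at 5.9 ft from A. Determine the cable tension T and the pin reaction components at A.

ΣM about A: T·sin33°·18.6 − 1000·9.3 − 350·5.9 = 0 → T = 11365/(18.6·0.544639) = 1121.88 ≈ 1122 lb.
ΣF_x = 0: A_x − T·cos33° = 0 → A_x = 1121.88 × 0.838671 = 940.9 lb.
ΣF_y = 0: A_y + T·sin33° − 1000 − 350 = 0 → A_y = 1350 − 1121.88 × 0.544639 = 739.0 lb.

T = 1122 lb, A_x = 940.9 lb, A_y = 739.0 lb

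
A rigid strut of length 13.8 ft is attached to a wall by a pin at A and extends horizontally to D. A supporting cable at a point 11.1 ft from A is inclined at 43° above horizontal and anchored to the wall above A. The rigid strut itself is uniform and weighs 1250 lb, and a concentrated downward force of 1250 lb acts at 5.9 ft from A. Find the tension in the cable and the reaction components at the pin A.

ΣM about A: T·sin43°·11.1 − 1250·6.9 − 1250·5.9 = 0 → T = 16000/(11.1·0.681998) = 2113.56 ≈ 2114 lb.
ΣF_x = 0: A_x − T·cos43° = 0 → A_x = 2113.56 × 0.731354 = 1546 lb.
ΣF_y = 0: A_y + T·sin43° − 1250 − 1250 = 0 → A_y = 2500 − 2113.56 × 0.681998 = 1059 lb.

T = 2114 lb, A_x = 1546 lb, A_y = 1059 lb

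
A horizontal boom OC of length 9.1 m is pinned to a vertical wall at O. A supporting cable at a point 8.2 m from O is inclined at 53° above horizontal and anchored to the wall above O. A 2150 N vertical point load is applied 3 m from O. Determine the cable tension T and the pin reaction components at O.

ΣM about O: T·sin53°·8.2 − 2150·3 = 0 → T = 6450/(8.2·0.798636) = 984.911 ≈ 984.9 N.
ΣF_x = 0: O_x − T·cos53° = 0 → O_x = 984.911 × 0.601815 = 592.7 N.
ΣF_y = 0: O_y + T·sin53° − 2150 = 0 → O_y = 2150 − 984.911 × 0.798636 = 1363 N.

T = 984.9 N, O_x = 592.7 N, O_y = 1363 N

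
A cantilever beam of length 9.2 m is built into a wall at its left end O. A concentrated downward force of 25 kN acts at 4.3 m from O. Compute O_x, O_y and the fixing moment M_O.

ΣF_x = 0: O_x = 0.
ΣF_y = 0: O_y − 25 = 0 → O_y = 25.00 kN.
ΣM about O: M_O − 25·4.3 = 0 → M_O = 107.5 kN·m.

O_x = 0, O_y = 25.00 kN, M_O = 107.5 kN·m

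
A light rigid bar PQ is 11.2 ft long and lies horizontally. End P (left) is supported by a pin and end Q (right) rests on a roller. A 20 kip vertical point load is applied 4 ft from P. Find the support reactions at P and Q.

P_x = 0, P_y = 12.86 kip, Q_y = 7.143 kip

Moments about P: Q_y·11.2 − 20·4 = 0 → Q_y = 80/11.2 = 7.14286 ≈ 7.143 kip.
ΣF_y = 0: P_y + 7.14286 − 20 = 0 → P_y = 12.86 kip.
ΣF_x = 0: no horizontal applied forces, so P_x = 0.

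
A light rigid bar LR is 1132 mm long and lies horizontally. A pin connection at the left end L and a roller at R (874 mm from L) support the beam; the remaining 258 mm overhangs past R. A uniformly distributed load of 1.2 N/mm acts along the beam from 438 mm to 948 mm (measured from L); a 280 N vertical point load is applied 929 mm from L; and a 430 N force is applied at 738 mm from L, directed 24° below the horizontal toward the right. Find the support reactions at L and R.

L_x = -392.8 N, L_y = 136.3 N, R_y = 930.6 N

Resultant of the distributed load: 1.2 × 510 = 612 N at 693 mm from L.
Moments about L: R_y·874 − (1.2·510)·693 − 280·929 − 430·sin24°·738 = 0 → R_y = 813310/874 = 930.561 ≈ 930.6 N.
ΣF_y = 0: L_y + 930.561 − 1.2·510 − 280 − 430·sin24° = 0 → L_y = 136.3 N.
ΣF_x = 0: L_x + 430·cos24° = 0 → L_x = -392.8 N.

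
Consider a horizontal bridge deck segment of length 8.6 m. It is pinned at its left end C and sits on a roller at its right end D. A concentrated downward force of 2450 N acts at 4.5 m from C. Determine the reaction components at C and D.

Moments about C: D_y·8.6 − 2450·4.5 = 0 → D_y = 11025/8.6 = 1281.98 ≈ 1282 N.
ΣF_y = 0: C_y + 1281.98 − 2450 = 0 → C_y = 1168 N.
ΣF_x = 0: no horizontal applied forces, so C_x = 0.

C_x = 0, C_y = 1168 N, D_y = 1282 N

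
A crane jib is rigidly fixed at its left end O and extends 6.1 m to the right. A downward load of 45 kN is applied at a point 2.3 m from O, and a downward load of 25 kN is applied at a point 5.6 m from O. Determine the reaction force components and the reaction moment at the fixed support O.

O_x = 0, O_y = 70.00 kN, M_O = 243.5 kN·m

ΣF_x = 0: O_x = 0.
ΣF_y = 0: O_y − 45 − 25 = 0 → O_y = 70.00 kN.
ΣM about O: M_O − 45·2.3 − 25·5.6 = 0 → M_O = 243.5 kN·m.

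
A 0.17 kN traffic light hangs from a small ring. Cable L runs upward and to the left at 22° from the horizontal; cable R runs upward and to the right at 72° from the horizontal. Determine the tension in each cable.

T_L = 0.05266 kN, T_R = 0.1580 kN

ΣF_x = 0: −T_L·cos22° + T_R·cos72° = 0 → T_R = 3.00043·T_L.
ΣF_y = 0: T_L·sin22° + T_R·sin72° = 0.17.
Substitute: T_L·(0.374607 + 3.00043·0.951057) = 0.17 → T_L = 0.0526611 ≈ 0.05266 kN.
Then T_R = 3.00043 × 0.0526611 = 0.1580 kN.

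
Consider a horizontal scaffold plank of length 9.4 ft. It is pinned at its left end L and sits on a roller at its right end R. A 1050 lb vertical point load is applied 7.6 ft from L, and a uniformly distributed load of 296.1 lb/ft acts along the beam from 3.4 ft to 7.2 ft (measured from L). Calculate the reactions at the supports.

L_x = 0, L_y = 691.8 lb, R_y = 1483 lb

Resultant of the distributed load: 296.1 × 3.8 = 1125.18 lb at 5.3 ft from L.
Taking moments about L: R_y·9.4 − 1050·7.6 − (296.1·3.8)·5.3 = 0 → R_y = 13943.454/9.4 = 1483.35 ≈ 1483 lb.
ΣF_y = 0: L_y + 1483.35 − 1050 − 296.1·3.8 = 0 → L_y = 691.8 lb.
ΣF_x = 0: no horizontal applied forces, so L_x = 0.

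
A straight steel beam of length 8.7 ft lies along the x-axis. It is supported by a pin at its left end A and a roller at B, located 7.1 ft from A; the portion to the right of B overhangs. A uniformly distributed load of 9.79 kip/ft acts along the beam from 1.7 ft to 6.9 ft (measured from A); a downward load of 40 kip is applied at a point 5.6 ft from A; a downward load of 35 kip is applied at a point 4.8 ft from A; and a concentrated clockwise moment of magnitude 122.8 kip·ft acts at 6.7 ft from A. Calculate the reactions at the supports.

Resultant of the distributed load: 9.79 × 5.2 = 50.908 kip at 4.3 ft from A.
ΣM about A: B_y·7.1 − (9.79·5.2)·4.3 − 40·5.6 − 35·4.8 − 122.8 = 0 → B_y = 733.7044/7.1 = 103.339 ≈ 103.3 kip.
ΣF_y = 0: A_y + 103.339 − 9.79·5.2 − 40 − 35 = 0 → A_y = 22.57 kip.
ΣF_x = 0: no horizontal applied forces, so A_x = 0.

A_x = 0, A_y = 22.57 kip, B_y = 103.3 kip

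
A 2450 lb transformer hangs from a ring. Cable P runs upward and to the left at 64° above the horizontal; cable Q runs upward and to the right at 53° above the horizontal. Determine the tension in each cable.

T_P = 1655 lb, T_Q = 1205 lb

ΣF_x = 0: −T_P·cos64° + T_Q·cos53° = 0 → T_Q = 0.728415·T_P.
ΣF_y = 0: T_P·sin64° + T_Q·sin53° = 2450.
Substitute: T_P·(0.898794 + 0.728415·0.798636) = 2450 → T_P = 1654.81 ≈ 1655 lb.
Then T_Q = 0.728415 × 1654.81 = 1205 lb.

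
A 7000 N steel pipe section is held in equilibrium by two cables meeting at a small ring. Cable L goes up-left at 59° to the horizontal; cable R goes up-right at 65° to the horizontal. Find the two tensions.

ΣF_x = 0: −T_L·cos59° + T_R·cos65° = 0 → T_R = 1.21868·T_L.
ΣF_y = 0: T_L·sin59° + T_R·sin65° = 7000.
Substitute: T_L·(0.857167 + 1.21868·0.906308) = 7000 → T_L = 3568.39 ≈ 3568 N.
Then T_R = 1.21868 × 3568.39 = 4349 N.

T_L = 3568 N, T_R = 4349 N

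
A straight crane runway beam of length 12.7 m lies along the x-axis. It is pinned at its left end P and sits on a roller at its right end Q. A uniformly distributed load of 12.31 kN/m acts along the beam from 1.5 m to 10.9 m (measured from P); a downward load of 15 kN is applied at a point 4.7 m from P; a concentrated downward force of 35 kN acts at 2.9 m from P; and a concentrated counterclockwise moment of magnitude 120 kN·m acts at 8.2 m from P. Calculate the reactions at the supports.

P_x = 0, P_y = 105.1 kN, Q_y = 60.58 kN

Resultant of the distributed load: 12.31 × 9.4 = 115.714 kN at 6.2 m from P.
ΣM about P: Q_y·12.7 − (12.31·9.4)·6.2 − 15·4.7 − 35·2.9 + 120 = 0 → Q_y = 769.4268/12.7 = 60.5848 ≈ 60.58 kN.
ΣF_y = 0: P_y + 60.5848 − 12.31·9.4 − 15 − 35 = 0 → P_y = 105.1 kN.
ΣF_x = 0: no horizontal applied forces, so P_x = 0.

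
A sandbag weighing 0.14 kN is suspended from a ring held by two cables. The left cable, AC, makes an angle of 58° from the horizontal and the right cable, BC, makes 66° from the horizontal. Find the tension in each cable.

ΣF_x = 0: −T_AC·cos58° + T_BC·cos66° = 0 → T_BC = 1.30286·T_AC.
ΣF_y = 0: T_AC·sin58° + T_BC·sin66° = 0.14.
Substitute: T_AC·(0.848048 + 1.30286·0.913545) = 0.14 → T_AC = 0.0686857 ≈ 0.06869 kN.
Then T_BC = 1.30286 × 0.0686857 = 0.08949 kN.

T_AC = 0.06869 kN, T_BC = 0.08949 kN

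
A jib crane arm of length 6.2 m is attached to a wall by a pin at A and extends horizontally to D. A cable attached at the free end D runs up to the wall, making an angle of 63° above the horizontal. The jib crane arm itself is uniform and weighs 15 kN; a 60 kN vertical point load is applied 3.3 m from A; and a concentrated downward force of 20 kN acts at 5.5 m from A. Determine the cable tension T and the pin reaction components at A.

ΣM about A: T·sin63°·6.2 − 15·3.1 − 60·3.3 − 20·5.5 = 0 → T = 354.5/(6.2·0.891007) = 64.1717 ≈ 64.17 kN.
ΣF_x = 0: A_x − T·cos63° = 0 → A_x = 64.1717 × 0.45399 = 29.13 kN.
ΣF_y = 0: A_y + T·sin63° − 15 − 60 − 20 = 0 → A_y = 95 − 64.1717 × 0.891007 = 37.82 kN.

T = 64.17 kN, A_x = 29.13 kN, A_y = 37.82 kN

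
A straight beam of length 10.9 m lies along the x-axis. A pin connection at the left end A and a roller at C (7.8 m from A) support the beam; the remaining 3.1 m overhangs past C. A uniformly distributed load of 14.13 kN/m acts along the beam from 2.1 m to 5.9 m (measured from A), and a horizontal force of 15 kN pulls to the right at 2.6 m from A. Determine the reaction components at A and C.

Resultant of the distributed load: 14.13 × 3.8 = 53.694 kN at 4 m from A.
ΣM about A: C_y·7.8 − (14.13·3.8)·4 = 0 → C_y = 214.776/7.8 = 27.5354 ≈ 27.54 kN.
ΣF_y = 0: A_y + 27.5354 − 14.13·3.8 = 0 → A_y = 26.16 kN.
ΣF_x = 0: A_x + 15 = 0 → A_x = -15.00 kN.

A_x = -15.00 kN, A_y = 26.16 kN, C_y = 27.54 kN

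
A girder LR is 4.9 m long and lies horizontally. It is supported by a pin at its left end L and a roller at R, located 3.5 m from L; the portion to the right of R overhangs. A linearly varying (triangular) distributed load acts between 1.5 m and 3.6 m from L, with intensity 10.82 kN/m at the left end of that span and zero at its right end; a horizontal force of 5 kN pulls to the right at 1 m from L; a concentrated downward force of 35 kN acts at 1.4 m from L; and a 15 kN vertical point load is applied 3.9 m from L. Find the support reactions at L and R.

Resultant of the triangular load: ½ × 10.82 × 2.1 = 11.361 kN, acting at 2.2 m from L (one-third of the span from the peak).
Moments about L: R_y·3.5 − (½·10.82·2.1)·2.2 − 35·1.4 − 15·3.9 = 0 → R_y = 132.4942/3.5 = 37.8555 ≈ 37.86 kN.
ΣF_y = 0: L_y + 37.8555 − ½·10.82·2.1 − 35 − 15 = 0 → L_y = 23.51 kN.
ΣF_x = 0: L_x + 5 = 0 → L_x = -5.000 kN.

L_x = -5.000 kN, L_y = 23.51 kN, R_y = 37.86 kN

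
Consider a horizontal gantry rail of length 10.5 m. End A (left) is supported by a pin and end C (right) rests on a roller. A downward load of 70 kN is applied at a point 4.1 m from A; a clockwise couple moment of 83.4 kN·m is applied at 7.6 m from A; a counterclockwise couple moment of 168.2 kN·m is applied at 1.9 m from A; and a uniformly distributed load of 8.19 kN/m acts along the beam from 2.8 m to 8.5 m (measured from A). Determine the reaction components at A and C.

Resultant of the distributed load: 8.19 × 5.7 = 46.683 kN at 5.65 m from A.
Taking moments about A: C_y·10.5 − 70·4.1 − 83.4 + 168.2 − (8.19·5.7)·5.65 = 0 → C_y = 465.95895/10.5 = 44.377 ≈ 44.38 kN.
ΣF_y = 0: A_y + 44.377 − 70 − 8.19·5.7 = 0 → A_y = 72.31 kN.
ΣF_x = 0: no horizontal applied forces, so A_x = 0.

A_x = 0, A_y = 72.31 kN, C_y = 44.38 kN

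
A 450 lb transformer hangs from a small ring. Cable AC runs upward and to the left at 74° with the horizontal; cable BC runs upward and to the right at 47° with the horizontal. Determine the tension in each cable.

T_AC = 358.0 lb, T_BC = 144.7 lb

ΣF_x = 0: −T_AC·cos74° + T_BC·cos47° = 0 → T_BC = 0.404161·T_AC.
ΣF_y = 0: T_AC·sin74° + T_BC·sin47° = 450.
Substitute: T_AC·(0.961262 + 0.404161·0.731354) = 450 → T_AC = 358.039 ≈ 358.0 lb.
Then T_BC = 0.404161 × 358.039 = 144.7 lb.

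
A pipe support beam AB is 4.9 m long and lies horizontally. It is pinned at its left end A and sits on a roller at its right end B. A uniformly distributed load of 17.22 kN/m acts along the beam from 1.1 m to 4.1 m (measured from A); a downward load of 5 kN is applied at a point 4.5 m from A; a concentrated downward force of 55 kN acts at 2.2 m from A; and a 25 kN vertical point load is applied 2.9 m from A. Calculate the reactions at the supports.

A_x = 0, A_y = 65.17 kN, B_y = 71.49 kN

Resultant of the distributed load: 17.22 × 3 = 51.66 kN at 2.6 m from A.
Moments about A: B_y·4.9 − (17.22·3)·2.6 − 5·4.5 − 55·2.2 − 25·2.9 = 0 → B_y = 350.316/4.9 = 71.4931 ≈ 71.49 kN.
ΣF_y = 0: A_y + 71.4931 − 17.22·3 − 5 − 55 − 25 = 0 → A_y = 65.17 kN.
ΣF_x = 0: no horizontal applied forces, so A_x = 0.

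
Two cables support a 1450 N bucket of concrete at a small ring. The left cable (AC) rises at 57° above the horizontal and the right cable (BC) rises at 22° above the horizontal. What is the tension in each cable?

ΣF_x = 0: −T_AC·cos57° + T_BC·cos22° = 0 → T_BC = 0.587412·T_AC.
ΣF_y = 0: T_AC·sin57° + T_BC·sin22° = 1450.
Substitute: T_AC·(0.838671 + 0.587412·0.374607) = 1450 → T_AC = 1369.58 ≈ 1370 N.
Then T_BC = 0.587412 × 1369.58 = 804.5 N.

T_AC = 1370 N, T_BC = 804.5 N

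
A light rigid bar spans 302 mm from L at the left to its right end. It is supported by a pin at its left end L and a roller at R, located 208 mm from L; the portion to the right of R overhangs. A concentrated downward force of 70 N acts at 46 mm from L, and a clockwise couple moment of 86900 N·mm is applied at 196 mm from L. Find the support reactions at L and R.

L_x = 0, L_y = -363.3 N, R_y = 433.3 N

ΣM about L: R_y·208 − 70·46 − 86900 = 0 → R_y = 90120/208 = 433.269 ≈ 433.3 N.
ΣF_y = 0: L_y + 433.269 − 70 = 0 → L_y = -363.3 N.
ΣF_x = 0: no horizontal applied forces, so L_x = 0.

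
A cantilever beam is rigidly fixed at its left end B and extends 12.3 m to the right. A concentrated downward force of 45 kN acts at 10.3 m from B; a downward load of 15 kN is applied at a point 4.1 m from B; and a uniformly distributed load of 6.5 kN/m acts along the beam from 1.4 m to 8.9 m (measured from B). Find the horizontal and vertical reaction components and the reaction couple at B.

Resultant of the distributed load: 6.5 × 7.5 = 48.75 kN at 5.15 m from B.
ΣF_x = 0: B_x = 0.
ΣF_y = 0: B_y − 45 − 15 − 6.5·7.5 = 0 → B_y = 108.8 kN.
ΣM about B: M_B − 45·10.3 − 15·4.1 − (6.5·7.5)·5.15 = 0 → M_B = 776.1 kN·m.

B_x = 0, B_y = 108.8 kN, M_B = 776.1 kN·m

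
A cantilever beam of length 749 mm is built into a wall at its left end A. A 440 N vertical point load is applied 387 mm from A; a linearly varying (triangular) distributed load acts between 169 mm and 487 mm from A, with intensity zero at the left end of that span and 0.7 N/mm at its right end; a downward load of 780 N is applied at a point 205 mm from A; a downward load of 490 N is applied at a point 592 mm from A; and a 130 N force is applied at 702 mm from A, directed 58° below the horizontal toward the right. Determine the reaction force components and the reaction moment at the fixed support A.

Resultant of the triangular load: ½ × 0.7 × 318 = 111.3 N, acting at 381 mm from A (one-third of the span from the peak).
ΣF_x = 0: A_x + 130·cos58° = 0 → A_x = -68.89 N.
ΣF_y = 0: A_y − 440 − ½·0.7·318 − 780 − 490 − 130·sin58° = 0 → A_y = 1932 N.
ΣM about A: M_A − 440·387 − (½·0.7·318)·381 − 780·205 − 490·592 − 130·sin58°·702 = 0 → M_A = 740100 N·mm.

A_x = -68.89 N, A_y = 1932 N, M_A = 740100 N·mm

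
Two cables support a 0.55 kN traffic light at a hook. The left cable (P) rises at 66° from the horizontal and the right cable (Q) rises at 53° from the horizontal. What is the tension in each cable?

T_P = 0.3784 kN, T_Q = 0.2558 kN

ΣF_x = 0: −T_P·cos66° + T_Q·cos53° = 0 → T_Q = 0.67585·T_P.
ΣF_y = 0: T_P·sin66° + T_Q·sin53° = 0.55.
Substitute: T_P·(0.913545 + 0.67585·0.798636) = 0.55 → T_P = 0.378448 ≈ 0.3784 kN.
Then T_Q = 0.67585 × 0.378448 = 0.2558 kN.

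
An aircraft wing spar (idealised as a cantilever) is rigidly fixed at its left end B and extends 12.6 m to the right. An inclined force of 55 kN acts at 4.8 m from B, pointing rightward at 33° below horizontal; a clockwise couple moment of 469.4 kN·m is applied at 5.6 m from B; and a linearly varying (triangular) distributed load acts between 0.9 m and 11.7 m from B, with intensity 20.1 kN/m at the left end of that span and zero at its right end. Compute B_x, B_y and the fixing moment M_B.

B_x = -46.13 kN, B_y = 138.5 kN, M_B = 1102 kN·m

Resultant of the triangular load: ½ × 20.1 × 10.8 = 108.54 kN, acting at 4.5 m from B (one-third of the span from the peak).
ΣF_x = 0: B_x + 55·cos33° = 0 → B_x = -46.13 kN.
ΣF_y = 0: B_y − 55·sin33° − ½·20.1·10.8 = 0 → B_y = 138.5 kN.
ΣM about B: M_B − 55·sin33°·4.8 − 469.4 − (½·20.1·10.8)·4.5 = 0 → M_B = 1102 kN·m.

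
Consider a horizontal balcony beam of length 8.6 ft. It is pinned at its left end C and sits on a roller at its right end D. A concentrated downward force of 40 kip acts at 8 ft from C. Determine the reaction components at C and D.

Moments about C: D_y·8.6 − 40·8 = 0 → D_y = 320/8.6 = 37.2093 ≈ 37.21 kip.
ΣF_y = 0: C_y + 37.2093 − 40 = 0 → C_y = 2.791 kip.
ΣF_x = 0: no horizontal applied forces, so C_x = 0.

C_x = 0, C_y = 2.791 kip, D_y = 37.21 kip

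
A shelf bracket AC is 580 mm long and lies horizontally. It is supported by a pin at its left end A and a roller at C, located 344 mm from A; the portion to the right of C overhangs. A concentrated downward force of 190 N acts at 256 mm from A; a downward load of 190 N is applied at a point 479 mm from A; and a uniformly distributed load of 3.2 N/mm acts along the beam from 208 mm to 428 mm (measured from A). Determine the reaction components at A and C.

Resultant of the distributed load: 3.2 × 220 = 704 N at 318 mm from A.
Taking moments about A: C_y·344 − 190·256 − 190·479 − (3.2·220)·318 = 0 → C_y = 363522/344 = 1056.75 ≈ 1057 N.
ΣF_y = 0: A_y + 1056.75 − 190 − 190 − 3.2·220 = 0 → A_y = 27.25 N.
ΣF_x = 0: no horizontal applied forces, so A_x = 0.

A_x = 0, A_y = 27.25 N, C_y = 1057 N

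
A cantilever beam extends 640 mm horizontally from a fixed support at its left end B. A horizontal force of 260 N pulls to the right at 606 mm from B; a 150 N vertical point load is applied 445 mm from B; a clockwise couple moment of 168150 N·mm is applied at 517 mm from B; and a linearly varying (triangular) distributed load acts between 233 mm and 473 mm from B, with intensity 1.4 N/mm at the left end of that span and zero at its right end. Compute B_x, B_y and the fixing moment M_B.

B_x = -260.0 N, B_y = 318.0 N, M_B = 287500 N·mm

Resultant of the triangular load: ½ × 1.4 × 240 = 168 N, acting at 313 mm from B (one-third of the span from the peak).
ΣF_x = 0: B_x + 260 = 0 → B_x = -260.0 N.
ΣF_y = 0: B_y − 150 − ½·1.4·240 = 0 → B_y = 318.0 N.
ΣM about B: M_B − 150·445 − 168150 − (½·1.4·240)·313 = 0 → M_B = 287500 N·mm.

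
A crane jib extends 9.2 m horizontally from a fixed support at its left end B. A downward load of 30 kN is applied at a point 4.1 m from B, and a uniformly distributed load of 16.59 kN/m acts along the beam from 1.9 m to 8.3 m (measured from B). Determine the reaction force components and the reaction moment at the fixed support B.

Resultant of the distributed load: 16.59 × 6.4 = 106.176 kN at 5.1 m from B.
ΣF_x = 0: B_x = 0.
ΣF_y = 0: B_y − 30 − 16.59·6.4 = 0 → B_y = 136.2 kN.
ΣM about B: M_B − 30·4.1 − (16.59·6.4)·5.1 = 0 → M_B = 664.5 kN·m.

B_x = 0, B_y = 136.2 kN, M_B = 664.5 kN·m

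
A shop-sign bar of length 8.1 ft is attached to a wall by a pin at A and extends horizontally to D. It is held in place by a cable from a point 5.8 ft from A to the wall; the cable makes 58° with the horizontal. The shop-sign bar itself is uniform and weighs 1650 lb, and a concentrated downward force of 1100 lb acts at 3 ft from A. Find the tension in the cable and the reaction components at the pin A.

T = 2030 lb, A_x = 1075 lb, A_y = 1029 lb

ΣM about A: T·sin58°·5.8 − 1650·4.05 − 1100·3 = 0 → T = 9982.5/(5.8·0.848048) = 2029.51 ≈ 2030 lb.
ΣF_x = 0: A_x − T·cos58° = 0 → A_x = 2029.51 × 0.529919 = 1075 lb.
ΣF_y = 0: A_y + T·sin58° − 1650 − 1100 = 0 → A_y = 2750 − 2029.51 × 0.848048 = 1029 lb.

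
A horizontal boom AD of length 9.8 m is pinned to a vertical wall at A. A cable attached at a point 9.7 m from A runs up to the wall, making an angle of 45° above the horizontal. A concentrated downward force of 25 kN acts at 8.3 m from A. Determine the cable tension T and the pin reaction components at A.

T = 30.25 kN, A_x = 21.39 kN, A_y = 3.608 kN

ΣM about A: T·sin45°·9.7 − 25·8.3 = 0 → T = 207.5/(9.7·0.707107) = 30.2525 ≈ 30.25 kN.
ΣF_x = 0: A_x − T·cos45° = 0 → A_x = 30.2525 × 0.707107 = 21.39 kN.
ΣF_y = 0: A_y + T·sin45° − 25 = 0 → A_y = 25 − 30.2525 × 0.707107 = 3.608 kN.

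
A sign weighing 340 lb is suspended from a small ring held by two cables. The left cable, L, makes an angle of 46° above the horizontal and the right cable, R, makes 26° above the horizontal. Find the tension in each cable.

T_L = 321.3 lb, T_R = 248.3 lb

ΣF_x = 0: −T_L·cos46° + T_R·cos26° = 0 → T_R = 0.772878·T_L.
ΣF_y = 0: T_L·sin46° + T_R·sin26° = 340.
Substitute: T_L·(0.71934 + 0.772878·0.438371) = 340 → T_L = 321.316 ≈ 321.3 lb.
Then T_R = 0.772878 × 321.316 = 248.3 lb.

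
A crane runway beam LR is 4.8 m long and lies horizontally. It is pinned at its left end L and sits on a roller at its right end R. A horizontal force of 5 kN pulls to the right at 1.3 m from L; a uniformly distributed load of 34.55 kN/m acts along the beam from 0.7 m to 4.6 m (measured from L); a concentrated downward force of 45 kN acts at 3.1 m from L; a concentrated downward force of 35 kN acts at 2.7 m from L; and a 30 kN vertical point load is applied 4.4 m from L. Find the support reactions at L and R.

L_x = -5.000 kN, L_y = 94.10 kN, R_y = 150.6 kN

Resultant of the distributed load: 34.55 × 3.9 = 134.745 kN at 2.65 m from L.
ΣM about L: R_y·4.8 − (34.55·3.9)·2.65 − 45·3.1 − 35·2.7 − 30·4.4 = 0 → R_y = 723.07425/4.8 = 150.64 ≈ 150.6 kN.
ΣF_y = 0: L_y + 150.64 − 34.55·3.9 − 45 − 35 − 30 = 0 → L_y = 94.10 kN.
ΣF_x = 0: L_x + 5 = 0 → L_x = -5.000 kN.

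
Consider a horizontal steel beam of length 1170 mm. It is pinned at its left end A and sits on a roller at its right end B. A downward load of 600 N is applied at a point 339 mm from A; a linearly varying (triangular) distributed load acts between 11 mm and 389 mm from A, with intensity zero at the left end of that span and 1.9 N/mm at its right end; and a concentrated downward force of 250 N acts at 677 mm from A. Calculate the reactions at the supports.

A_x = 0, A_y = 809.9 N, B_y = 399.2 N

Resultant of the triangular load: ½ × 1.9 × 378 = 359.1 N, acting at 263 mm from A (one-third of the span from the peak).
Moments about A: B_y·1170 − 600·339 − (½·1.9·378)·263 − 250·677 = 0 → B_y = 467093.3/1170 = 399.225 ≈ 399.2 N.
ΣF_y = 0: A_y + 399.225 − 600 − ½·1.9·378 − 250 = 0 → A_y = 809.9 N.
ΣF_x = 0: no horizontal applied forces, so A_x = 0.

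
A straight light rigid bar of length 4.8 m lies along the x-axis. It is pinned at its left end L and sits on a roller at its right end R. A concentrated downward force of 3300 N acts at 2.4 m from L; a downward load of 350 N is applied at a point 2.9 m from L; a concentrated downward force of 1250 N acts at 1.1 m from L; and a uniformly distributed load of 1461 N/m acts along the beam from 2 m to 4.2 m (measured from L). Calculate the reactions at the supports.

Resultant of the distributed load: 1461 × 2.2 = 3214.2 N at 3.1 m from L.
Taking moments about L: R_y·4.8 − 3300·2.4 − 350·2.9 − 1250·1.1 − (1461·2.2)·3.1 = 0 → R_y = 20274.02/4.8 = 4223.75 ≈ 4224 N.
ΣF_y = 0: L_y + 4223.75 − 3300 − 350 − 1250 − 1461·2.2 = 0 → L_y = 3890 N.
ΣF_x = 0: no horizontal applied forces, so L_x = 0.

L_x = 0, L_y = 3890 N, R_y = 4224 N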